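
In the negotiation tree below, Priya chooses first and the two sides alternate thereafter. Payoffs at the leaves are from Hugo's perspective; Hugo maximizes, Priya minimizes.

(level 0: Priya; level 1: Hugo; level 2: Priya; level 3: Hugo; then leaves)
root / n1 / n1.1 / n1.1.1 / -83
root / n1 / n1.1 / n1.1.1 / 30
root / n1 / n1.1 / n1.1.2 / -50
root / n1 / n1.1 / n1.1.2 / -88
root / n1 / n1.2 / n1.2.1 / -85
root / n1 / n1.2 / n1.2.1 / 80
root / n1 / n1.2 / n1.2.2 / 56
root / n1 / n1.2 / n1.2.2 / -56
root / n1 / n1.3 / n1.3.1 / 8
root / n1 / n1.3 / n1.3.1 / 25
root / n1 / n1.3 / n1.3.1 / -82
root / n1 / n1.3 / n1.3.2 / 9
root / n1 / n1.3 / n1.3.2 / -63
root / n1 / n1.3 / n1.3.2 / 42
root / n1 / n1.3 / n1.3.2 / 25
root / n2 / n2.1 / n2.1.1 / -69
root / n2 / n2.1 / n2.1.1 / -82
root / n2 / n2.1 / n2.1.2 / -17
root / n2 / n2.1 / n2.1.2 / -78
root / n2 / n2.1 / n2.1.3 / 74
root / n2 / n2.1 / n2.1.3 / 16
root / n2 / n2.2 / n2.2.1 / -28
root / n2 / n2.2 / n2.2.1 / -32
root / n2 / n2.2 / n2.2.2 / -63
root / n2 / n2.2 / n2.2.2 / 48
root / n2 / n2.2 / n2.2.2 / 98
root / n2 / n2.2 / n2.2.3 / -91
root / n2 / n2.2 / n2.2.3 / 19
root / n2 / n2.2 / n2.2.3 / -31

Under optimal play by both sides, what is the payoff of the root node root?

n1.1.1 (Hugo): max(-83, 30) = 30
n1.1.2 (Hugo): max(-50, -88) = -50
n1.1 (Priya): min(30, -50) = -50
n1.2.1 (Hugo): max(-85, 80) = 80
n1.2.2 (Hugo): max(56, -56) = 56
n1.2 (Priya): min(80, 56) = 56
n1.3.1 (Hugo): max(8, 25, -82) = 25
n1.3.2 (Hugo): max(9, -63, 42, 25) = 42
n1.3 (Priya): min(25, 42) = 25
n1 (Hugo): max(-50, 56, 25) = 56
n2.1.1 (Hugo): max(-69, -82) = -69
n2.1.2 (Hugo): max(-17, -78) = -17
n2.1.3 (Hugo): max(74, 16) = 74
n2.1 (Priya): min(-69, -17, 74) = -69
n2.2.1 (Hugo): max(-28, -32) = -28
n2.2.2 (Hugo): max(-63, 48, 98) = 98
n2.2.3 (Hugo): max(-91, 19, -31) = 19
n2.2 (Priya): min(-28, 98, 19) = -28
n2 (Hugo): max(-69, -28) = -28
root (Priya): min(56, -28) = -28

-28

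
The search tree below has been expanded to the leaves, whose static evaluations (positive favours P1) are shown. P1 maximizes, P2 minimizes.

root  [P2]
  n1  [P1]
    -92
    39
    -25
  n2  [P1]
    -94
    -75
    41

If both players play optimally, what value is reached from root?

n1 (P1): max(-92, 39, -25) = 39
n2 (P1): max(-94, -75, 41) = 41
root (P2): min(39, 41) = 39

39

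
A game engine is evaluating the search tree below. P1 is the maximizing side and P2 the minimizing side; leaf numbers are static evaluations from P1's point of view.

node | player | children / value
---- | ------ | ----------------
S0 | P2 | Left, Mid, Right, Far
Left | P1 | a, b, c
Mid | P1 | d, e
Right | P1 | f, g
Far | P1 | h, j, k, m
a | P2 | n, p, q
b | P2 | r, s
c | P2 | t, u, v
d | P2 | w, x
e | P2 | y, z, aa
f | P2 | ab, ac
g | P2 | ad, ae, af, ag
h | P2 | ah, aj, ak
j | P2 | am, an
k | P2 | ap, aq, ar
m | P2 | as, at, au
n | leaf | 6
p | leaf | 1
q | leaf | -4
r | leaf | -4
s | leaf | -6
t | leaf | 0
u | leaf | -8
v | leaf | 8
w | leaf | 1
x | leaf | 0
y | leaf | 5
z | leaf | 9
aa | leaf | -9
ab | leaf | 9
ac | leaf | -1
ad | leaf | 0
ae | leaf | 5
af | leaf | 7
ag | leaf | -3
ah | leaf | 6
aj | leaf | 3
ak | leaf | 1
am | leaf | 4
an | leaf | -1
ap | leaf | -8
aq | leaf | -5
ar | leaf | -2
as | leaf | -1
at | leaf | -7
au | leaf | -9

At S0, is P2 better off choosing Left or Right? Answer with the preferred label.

Left

a (P2): min(6, 1, -4) = -4
b (P2): min(-4, -6) = -6
c (P2): min(0, -8, 8) = -8
Left (P1): max(-4, -6, -8) = -4
f (P2): min(9, -1) = -1
g (P2): min(0, 5, 7, -3) = -3
Right (P1): max(-1, -3) = -1
P2 prefers the lower value; Left=-4, Right=-1. Left is better since -4 < -1.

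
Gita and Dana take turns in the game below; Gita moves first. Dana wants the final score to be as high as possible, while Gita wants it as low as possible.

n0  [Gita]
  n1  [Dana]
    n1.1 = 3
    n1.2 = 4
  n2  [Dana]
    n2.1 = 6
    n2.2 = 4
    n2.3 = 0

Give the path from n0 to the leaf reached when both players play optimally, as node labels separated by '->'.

n1 (Dana): max(3, 4) = 4
n2 (Dana): max(6, 4, 0) = 6
n0 (Gita): min(4, 6) = 4
At n0, Gita picks n1 (lowest: 4).
At n1, Dana picks n1.2 (highest: 4).
Terminal value 4.

n0 -> n1 -> n1.2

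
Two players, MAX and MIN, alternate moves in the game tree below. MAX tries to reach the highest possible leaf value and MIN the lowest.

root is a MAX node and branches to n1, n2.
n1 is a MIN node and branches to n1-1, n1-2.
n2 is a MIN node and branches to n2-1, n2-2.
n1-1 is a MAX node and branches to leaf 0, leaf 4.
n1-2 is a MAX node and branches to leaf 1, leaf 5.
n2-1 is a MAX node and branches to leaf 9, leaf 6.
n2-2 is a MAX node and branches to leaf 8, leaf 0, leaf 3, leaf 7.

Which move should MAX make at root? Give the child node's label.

n1-1 (MAX): max(0, 4) = 4
n1-2 (MAX): max(1, 5) = 5
n1 (MIN): min(4, 5) = 4
n2-1 (MAX): max(9, 6) = 9
n2-2 (MAX): max(8, 0, 3, 7) = 8
n2 (MIN): min(9, 8) = 8
root (MAX): max(4, 8) = 8
MAX at root wants the highest of {n1=4, n2=8}, so chooses n2.

n2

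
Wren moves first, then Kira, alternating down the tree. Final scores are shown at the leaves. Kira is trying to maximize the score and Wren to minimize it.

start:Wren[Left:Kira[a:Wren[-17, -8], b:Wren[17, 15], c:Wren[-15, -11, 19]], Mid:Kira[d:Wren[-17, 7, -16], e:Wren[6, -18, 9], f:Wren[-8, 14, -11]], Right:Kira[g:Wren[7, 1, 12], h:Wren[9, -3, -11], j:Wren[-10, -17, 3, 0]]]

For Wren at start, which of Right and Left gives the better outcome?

Right

g (Wren): min(7, 1, 12) = 1
h (Wren): min(9, -3, -11) = -11
j (Wren): min(-10, -17, 3, 0) = -17
Right (Kira): max(1, -11, -17) = 1
a (Wren): min(-17, -8) = -17
b (Wren): min(17, 15) = 15
c (Wren): min(-15, -11, 19) = -15
Left (Kira): max(-17, 15, -15) = 15
Wren prefers the lower value; Right=1, Left=15. Right is better since 1 < 15.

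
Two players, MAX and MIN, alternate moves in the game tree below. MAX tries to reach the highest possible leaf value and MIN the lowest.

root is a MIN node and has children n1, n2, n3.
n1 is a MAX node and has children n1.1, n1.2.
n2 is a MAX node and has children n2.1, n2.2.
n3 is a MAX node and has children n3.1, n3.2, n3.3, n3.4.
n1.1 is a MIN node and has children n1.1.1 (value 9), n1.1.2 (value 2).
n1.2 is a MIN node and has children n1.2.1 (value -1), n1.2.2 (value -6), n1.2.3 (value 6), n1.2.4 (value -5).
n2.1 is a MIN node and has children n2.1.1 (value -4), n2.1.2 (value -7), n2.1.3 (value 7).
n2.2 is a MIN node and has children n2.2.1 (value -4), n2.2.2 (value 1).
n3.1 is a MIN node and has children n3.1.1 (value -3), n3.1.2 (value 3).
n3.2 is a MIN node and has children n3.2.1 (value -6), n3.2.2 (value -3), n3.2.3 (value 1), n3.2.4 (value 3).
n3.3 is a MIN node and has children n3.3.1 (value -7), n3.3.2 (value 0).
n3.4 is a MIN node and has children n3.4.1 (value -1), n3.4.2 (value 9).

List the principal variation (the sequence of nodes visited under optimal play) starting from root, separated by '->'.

n1.1 (MIN): min(9, 2) = 2
n1.2 (MIN): min(-1, -6, 6, -5) = -6
n1 (MAX): max(2, -6) = 2
n2.1 (MIN): min(-4, -7, 7) = -7
n2.2 (MIN): min(-4, 1) = -4
n2 (MAX): max(-7, -4) = -4
n3.1 (MIN): min(-3, 3) = -3
n3.2 (MIN): min(-6, -3, 1, 3) = -6
n3.3 (MIN): min(-7, 0) = -7
n3.4 (MIN): min(-1, 9) = -1
n3 (MAX): max(-3, -6, -7, -1) = -1
root (MIN): min(2, -4, -1) = -4
At root, MIN picks n2 (lowest: -4).
At n2, MAX picks n2.2 (highest: -4).
At n2.2, MIN picks n2.2.1 (lowest: -4).
Terminal value -4.

root -> n2 -> n2.2 -> n2.2.1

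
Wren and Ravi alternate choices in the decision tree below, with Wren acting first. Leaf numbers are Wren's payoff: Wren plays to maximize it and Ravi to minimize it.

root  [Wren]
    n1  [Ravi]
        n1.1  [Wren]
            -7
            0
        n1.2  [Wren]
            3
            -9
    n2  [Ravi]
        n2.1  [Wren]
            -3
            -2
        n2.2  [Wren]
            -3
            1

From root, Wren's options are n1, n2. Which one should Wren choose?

n1.1 (Wren): max(-7, 0) = 0
n1.2 (Wren): max(3, -9) = 3
n1 (Ravi): min(0, 3) = 0
n2.1 (Wren): max(-3, -2) = -2
n2.2 (Wren): max(-3, 1) = 1
n2 (Ravi): min(-2, 1) = -2
root (Wren): max(0, -2) = 0
Wren at root wants the highest of {n1=0, n2=-2}, so chooses n1.

n1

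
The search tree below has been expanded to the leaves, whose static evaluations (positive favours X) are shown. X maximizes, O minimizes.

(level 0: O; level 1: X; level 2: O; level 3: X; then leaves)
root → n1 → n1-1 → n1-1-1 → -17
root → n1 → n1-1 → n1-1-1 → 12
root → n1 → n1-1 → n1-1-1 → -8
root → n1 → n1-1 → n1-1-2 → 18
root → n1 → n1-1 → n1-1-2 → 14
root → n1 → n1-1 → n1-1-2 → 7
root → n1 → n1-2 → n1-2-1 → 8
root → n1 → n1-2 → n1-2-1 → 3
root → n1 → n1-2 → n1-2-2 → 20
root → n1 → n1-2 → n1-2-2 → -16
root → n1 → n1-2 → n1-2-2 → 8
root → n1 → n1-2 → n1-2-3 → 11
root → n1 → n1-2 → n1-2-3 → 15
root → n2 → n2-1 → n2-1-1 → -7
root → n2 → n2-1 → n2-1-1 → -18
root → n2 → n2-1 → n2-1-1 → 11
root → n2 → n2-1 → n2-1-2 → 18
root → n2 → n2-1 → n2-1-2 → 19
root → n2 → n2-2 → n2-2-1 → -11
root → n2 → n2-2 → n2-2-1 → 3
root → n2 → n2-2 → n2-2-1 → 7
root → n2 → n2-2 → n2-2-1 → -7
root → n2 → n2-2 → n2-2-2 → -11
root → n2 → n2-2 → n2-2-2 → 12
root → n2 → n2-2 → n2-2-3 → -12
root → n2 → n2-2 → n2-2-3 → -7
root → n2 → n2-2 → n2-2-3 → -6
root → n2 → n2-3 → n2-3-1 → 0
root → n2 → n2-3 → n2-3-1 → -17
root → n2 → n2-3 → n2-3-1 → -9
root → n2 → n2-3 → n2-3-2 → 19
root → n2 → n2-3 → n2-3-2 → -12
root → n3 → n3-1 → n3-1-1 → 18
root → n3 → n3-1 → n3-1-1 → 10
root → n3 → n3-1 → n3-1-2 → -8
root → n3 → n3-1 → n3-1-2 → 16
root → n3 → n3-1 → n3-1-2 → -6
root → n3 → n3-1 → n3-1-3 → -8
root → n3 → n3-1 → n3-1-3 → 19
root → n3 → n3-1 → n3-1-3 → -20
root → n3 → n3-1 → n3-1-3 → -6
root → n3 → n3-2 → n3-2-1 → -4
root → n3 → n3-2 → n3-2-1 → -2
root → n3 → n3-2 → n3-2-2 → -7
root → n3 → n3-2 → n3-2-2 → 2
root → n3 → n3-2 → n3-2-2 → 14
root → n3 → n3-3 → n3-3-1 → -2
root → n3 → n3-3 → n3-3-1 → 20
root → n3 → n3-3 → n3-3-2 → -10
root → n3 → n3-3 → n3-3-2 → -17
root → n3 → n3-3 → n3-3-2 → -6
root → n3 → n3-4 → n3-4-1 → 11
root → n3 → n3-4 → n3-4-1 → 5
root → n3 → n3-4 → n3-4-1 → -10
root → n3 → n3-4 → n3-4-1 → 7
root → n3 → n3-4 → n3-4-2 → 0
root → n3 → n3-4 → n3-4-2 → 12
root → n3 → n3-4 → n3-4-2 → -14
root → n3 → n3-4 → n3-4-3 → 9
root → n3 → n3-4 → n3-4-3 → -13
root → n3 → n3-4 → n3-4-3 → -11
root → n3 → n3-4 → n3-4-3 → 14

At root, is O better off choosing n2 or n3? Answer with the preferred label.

n2-1-1 (X): max(-7, -18, 11) = 11
n2-1-2 (X): max(18, 19) = 19
n2-1 (O): min(11, 19) = 11
n2-2-1 (X): max(-11, 3, 7, -7) = 7
n2-2-2 (X): max(-11, 12) = 12
n2-2-3 (X): max(-12, -7, -6) = -6
n2-2 (O): min(7, 12, -6) = -6
n2-3-1 (X): max(0, -17, -9) = 0
n2-3-2 (X): max(19, -12) = 19
n2-3 (O): min(0, 19) = 0
n2 (X): max(11, -6, 0) = 11
n3-1-1 (X): max(18, 10) = 18
n3-1-2 (X): max(-8, 16, -6) = 16
n3-1-3 (X): max(-8, 19, -20, -6) = 19
n3-1 (O): min(18, 16, 19) = 16
n3-2-1 (X): max(-4, -2) = -2
n3-2-2 (X): max(-7, 2, 14) = 14
n3-2 (O): min(-2, 14) = -2
n3-3-1 (X): max(-2, 20) = 20
n3-3-2 (X): max(-10, -17, -6) = -6
n3-3 (O): min(20, -6) = -6
n3-4-1 (X): max(11, 5, -10, 7) = 11
n3-4-2 (X): max(0, 12, -14) = 12
n3-4-3 (X): max(9, -13, -11, 14) = 14
n3-4 (O): min(11, 12, 14) = 11
n3 (X): max(16, -2, -6, 11) = 16
O prefers the lower value; n2=11, n3=16. n2 is better since 11 < 16.

n2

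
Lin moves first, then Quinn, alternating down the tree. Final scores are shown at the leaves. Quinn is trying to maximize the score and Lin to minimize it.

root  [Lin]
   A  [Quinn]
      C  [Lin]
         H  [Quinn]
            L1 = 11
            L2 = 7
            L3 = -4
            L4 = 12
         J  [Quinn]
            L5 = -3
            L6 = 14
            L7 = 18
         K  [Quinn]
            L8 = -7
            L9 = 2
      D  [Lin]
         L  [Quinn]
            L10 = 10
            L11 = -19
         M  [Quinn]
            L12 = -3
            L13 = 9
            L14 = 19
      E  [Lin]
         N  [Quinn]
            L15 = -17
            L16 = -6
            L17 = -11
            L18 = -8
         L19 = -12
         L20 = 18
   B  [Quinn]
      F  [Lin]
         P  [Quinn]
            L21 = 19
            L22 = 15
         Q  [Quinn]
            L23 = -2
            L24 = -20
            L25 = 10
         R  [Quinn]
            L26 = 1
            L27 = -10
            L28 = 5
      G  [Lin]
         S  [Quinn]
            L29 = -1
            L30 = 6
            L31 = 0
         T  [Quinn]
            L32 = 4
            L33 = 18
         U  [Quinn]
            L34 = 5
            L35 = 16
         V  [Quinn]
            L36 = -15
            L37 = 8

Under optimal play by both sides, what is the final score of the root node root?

6

H (Quinn): max(11, 7, -4, 12) = 12
J (Quinn): max(-3, 14, 18) = 18
K (Quinn): max(-7, 2) = 2
C (Lin): min(12, 18, 2) = 2
L (Quinn): max(10, -19) = 10
M (Quinn): max(-3, 9, 19) = 19
D (Lin): min(10, 19) = 10
N (Quinn): max(-17, -6, -11, -8) = -6
E (Lin): min(-6, -12, 18) = -12
A (Quinn): max(2, 10, -12) = 10
P (Quinn): max(19, 15) = 19
Q (Quinn): max(-2, -20, 10) = 10
R (Quinn): max(1, -10, 5) = 5
F (Lin): min(19, 10, 5) = 5
S (Quinn): max(-1, 6, 0) = 6
T (Quinn): max(4, 18) = 18
U (Quinn): max(5, 16) = 16
V (Quinn): max(-15, 8) = 8
G (Lin): min(6, 18, 16, 8) = 6
B (Quinn): max(5, 6) = 6
root (Lin): min(10, 6) = 6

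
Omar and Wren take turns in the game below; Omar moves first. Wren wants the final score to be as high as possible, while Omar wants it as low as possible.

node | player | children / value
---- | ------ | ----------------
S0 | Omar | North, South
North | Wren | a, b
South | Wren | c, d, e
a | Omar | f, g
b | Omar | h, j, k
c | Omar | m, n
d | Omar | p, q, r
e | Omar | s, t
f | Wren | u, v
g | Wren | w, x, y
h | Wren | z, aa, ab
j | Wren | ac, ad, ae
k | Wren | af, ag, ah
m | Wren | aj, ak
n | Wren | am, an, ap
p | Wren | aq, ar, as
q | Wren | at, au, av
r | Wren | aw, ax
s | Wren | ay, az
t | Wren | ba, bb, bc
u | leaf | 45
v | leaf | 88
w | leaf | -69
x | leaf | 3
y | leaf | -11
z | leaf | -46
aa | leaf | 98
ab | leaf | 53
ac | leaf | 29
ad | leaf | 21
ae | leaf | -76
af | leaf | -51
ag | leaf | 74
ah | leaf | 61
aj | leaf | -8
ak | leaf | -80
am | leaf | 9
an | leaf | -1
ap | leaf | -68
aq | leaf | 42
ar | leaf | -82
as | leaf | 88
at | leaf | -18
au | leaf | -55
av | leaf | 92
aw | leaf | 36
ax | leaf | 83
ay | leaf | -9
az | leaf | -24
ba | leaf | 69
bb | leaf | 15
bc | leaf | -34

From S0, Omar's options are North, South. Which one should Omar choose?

f (Wren): max(45, 88) = 88
g (Wren): max(-69, 3, -11) = 3
a (Omar): min(88, 3) = 3
h (Wren): max(-46, 98, 53) = 98
j (Wren): max(29, 21, -76) = 29
k (Wren): max(-51, 74, 61) = 74
b (Omar): min(98, 29, 74) = 29
North (Wren): max(3, 29) = 29
m (Wren): max(-8, -80) = -8
n (Wren): max(9, -1, -68) = 9
c (Omar): min(-8, 9) = -8
p (Wren): max(42, -82, 88) = 88
q (Wren): max(-18, -55, 92) = 92
r (Wren): max(36, 83) = 83
d (Omar): min(88, 92, 83) = 83
s (Wren): max(-9, -24) = -9
t (Wren): max(69, 15, -34) = 69
e (Omar): min(-9, 69) = -9
South (Wren): max(-8, 83, -9) = 83
S0 (Omar): min(29, 83) = 29
Omar at S0 wants the lowest of {North=29, South=83}, so chooses North.

North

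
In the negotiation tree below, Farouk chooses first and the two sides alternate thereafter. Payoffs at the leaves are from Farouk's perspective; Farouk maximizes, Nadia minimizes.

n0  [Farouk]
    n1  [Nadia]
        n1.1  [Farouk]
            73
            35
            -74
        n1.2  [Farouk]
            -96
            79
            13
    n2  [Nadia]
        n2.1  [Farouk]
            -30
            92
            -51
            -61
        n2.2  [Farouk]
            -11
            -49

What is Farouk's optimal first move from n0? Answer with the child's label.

n1.1 (Farouk): max(73, 35, -74) = 73
n1.2 (Farouk): max(-96, 79, 13) = 79
n1 (Nadia): min(73, 79) = 73
n2.1 (Farouk): max(-30, 92, -51, -61) = 92
n2.2 (Farouk): max(-11, -49) = -11
n2 (Nadia): min(92, -11) = -11
n0 (Farouk): max(73, -11) = 73
Farouk at n0 wants the highest of {n1=73, n2=-11}, so chooses n1.

n1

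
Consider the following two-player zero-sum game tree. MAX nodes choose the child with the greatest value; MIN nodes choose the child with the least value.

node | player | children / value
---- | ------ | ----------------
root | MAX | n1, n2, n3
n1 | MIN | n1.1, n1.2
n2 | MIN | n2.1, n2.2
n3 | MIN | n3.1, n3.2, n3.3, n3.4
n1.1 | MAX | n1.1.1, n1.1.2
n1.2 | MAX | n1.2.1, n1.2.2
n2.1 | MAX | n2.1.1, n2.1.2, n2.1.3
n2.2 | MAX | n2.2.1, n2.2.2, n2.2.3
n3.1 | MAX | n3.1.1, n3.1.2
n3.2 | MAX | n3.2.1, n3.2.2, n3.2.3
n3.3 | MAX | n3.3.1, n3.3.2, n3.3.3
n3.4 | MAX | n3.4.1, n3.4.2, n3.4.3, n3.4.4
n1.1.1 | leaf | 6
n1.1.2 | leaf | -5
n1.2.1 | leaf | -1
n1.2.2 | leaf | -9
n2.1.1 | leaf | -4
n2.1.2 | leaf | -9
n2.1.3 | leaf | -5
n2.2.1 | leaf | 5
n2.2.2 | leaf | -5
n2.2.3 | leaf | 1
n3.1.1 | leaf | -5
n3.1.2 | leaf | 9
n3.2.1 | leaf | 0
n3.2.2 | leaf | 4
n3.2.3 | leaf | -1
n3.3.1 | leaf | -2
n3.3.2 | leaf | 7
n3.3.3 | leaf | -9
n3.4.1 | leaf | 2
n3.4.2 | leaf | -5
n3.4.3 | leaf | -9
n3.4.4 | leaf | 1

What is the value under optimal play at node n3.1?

n3.1 (MAX): max(-5, 9) = 9

9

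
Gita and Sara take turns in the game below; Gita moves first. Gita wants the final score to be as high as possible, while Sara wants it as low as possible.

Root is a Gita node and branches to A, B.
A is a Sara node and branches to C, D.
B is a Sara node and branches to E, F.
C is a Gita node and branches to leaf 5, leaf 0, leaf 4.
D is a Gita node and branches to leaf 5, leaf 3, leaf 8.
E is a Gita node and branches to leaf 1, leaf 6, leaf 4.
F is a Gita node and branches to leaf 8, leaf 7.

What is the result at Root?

6

C (Gita): max(5, 0, 4) = 5
D (Gita): max(5, 3, 8) = 8
A (Sara): min(5, 8) = 5
E (Gita): max(1, 6, 4) = 6
F (Gita): max(8, 7) = 8
B (Sara): min(6, 8) = 6
Root (Gita): max(5, 6) = 6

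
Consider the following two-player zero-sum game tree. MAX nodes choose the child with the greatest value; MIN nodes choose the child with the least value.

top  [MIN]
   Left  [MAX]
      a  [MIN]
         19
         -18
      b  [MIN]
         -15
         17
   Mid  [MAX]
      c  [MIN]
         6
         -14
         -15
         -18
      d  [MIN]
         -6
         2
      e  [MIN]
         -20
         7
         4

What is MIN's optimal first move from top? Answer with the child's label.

a (MIN): min(19, -18) = -18
b (MIN): min(-15, 17) = -15
Left (MAX): max(-18, -15) = -15
c (MIN): min(6, -14, -15, -18) = -18
d (MIN): min(-6, 2) = -6
e (MIN): min(-20, 7, 4) = -20
Mid (MAX): max(-18, -6, -20) = -6
top (MIN): min(-15, -6) = -15
MIN at top wants the lowest of {Left=-15, Mid=-6}, so chooses Left.

Left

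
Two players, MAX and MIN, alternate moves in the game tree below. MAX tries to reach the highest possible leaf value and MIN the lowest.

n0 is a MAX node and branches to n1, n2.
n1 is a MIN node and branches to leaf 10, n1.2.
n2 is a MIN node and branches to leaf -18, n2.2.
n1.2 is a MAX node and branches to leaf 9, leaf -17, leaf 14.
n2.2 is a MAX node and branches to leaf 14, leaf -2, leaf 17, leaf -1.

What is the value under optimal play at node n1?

n1.2 (MAX): max(9, -17, 14) = 14
n1 (MIN): min(10, 14) = 10

10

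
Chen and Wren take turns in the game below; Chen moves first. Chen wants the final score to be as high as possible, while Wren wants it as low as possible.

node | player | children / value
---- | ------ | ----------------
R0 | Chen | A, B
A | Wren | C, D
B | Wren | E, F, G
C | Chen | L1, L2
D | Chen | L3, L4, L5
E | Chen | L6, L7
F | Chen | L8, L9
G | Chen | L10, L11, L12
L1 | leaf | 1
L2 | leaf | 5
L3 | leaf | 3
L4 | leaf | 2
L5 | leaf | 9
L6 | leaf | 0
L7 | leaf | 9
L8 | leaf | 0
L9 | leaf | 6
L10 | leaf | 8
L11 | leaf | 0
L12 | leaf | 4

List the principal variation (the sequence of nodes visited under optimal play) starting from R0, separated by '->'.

C (Chen): max(1, 5) = 5
D (Chen): max(3, 2, 9) = 9
A (Wren): min(5, 9) = 5
E (Chen): max(0, 9) = 9
F (Chen): max(0, 6) = 6
G (Chen): max(8, 0, 4) = 8
B (Wren): min(9, 6, 8) = 6
R0 (Chen): max(5, 6) = 6
At R0, Chen picks B (highest: 6).
At B, Wren picks F (lowest: 6).
At F, Chen picks L9 (highest: 6).
Terminal value 6.

R0 -> B -> F -> L9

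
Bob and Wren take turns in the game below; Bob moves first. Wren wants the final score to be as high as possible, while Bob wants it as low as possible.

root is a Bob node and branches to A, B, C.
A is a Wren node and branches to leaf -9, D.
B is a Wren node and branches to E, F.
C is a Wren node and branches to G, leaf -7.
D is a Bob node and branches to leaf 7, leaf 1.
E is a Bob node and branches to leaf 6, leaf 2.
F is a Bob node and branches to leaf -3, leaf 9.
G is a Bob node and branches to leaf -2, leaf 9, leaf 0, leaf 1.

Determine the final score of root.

D (Bob): min(7, 1) = 1
A (Wren): max(-9, 1) = 1
E (Bob): min(6, 2) = 2
F (Bob): min(-3, 9) = -3
B (Wren): max(2, -3) = 2
G (Bob): min(-2, 9, 0, 1) = -2
C (Wren): max(-2, -7) = -2
root (Bob): min(1, 2, -2) = -2

-2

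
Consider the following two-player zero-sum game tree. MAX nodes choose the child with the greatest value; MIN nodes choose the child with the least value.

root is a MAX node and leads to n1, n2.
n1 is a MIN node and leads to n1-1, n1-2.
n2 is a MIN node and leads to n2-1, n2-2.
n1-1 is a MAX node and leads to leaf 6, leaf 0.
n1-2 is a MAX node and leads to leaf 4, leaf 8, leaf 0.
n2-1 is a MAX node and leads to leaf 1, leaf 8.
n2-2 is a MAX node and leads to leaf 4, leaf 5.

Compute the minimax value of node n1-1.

n1-1 (MAX): max(6, 0) = 6

6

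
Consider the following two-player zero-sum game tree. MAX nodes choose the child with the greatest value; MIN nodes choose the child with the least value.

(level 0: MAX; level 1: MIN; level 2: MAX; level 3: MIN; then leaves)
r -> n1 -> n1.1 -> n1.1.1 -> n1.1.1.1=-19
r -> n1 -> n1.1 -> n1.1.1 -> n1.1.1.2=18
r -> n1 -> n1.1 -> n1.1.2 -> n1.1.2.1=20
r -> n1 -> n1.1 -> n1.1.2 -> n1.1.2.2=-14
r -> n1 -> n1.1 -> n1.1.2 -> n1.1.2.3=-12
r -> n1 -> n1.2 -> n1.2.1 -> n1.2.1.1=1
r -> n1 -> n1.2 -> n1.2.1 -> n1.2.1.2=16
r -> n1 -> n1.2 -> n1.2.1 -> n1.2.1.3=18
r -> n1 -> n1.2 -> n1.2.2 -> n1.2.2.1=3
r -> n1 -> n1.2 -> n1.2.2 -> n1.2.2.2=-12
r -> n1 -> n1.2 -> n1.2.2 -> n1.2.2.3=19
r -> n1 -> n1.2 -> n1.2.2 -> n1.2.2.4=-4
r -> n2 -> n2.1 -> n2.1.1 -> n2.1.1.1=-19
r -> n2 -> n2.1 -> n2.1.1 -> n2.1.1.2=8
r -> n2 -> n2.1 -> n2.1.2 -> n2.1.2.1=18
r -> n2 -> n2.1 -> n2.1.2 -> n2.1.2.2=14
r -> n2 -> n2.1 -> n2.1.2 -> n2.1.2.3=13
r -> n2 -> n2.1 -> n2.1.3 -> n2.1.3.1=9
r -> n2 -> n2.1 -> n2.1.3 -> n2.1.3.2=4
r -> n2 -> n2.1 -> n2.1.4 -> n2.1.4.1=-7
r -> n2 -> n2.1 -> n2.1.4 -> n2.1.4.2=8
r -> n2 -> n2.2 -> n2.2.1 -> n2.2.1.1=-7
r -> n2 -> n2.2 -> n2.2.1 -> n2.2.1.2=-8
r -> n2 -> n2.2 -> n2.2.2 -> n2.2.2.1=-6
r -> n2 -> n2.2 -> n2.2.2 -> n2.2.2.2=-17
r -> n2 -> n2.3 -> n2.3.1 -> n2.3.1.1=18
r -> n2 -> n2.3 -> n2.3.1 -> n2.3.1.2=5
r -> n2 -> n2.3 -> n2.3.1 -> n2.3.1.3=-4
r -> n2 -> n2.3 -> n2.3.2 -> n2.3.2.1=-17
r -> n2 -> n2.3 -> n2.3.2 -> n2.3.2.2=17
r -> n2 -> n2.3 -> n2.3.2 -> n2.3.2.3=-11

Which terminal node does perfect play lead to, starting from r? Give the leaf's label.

n2.2.1.2

n1.1.1 (MIN): min(-19, 18) = -19
n1.1.2 (MIN): min(20, -14, -12) = -14
n1.1 (MAX): max(-19, -14) = -14
n1.2.1 (MIN): min(1, 16, 18) = 1
n1.2.2 (MIN): min(3, -12, 19, -4) = -12
n1.2 (MAX): max(1, -12) = 1
n1 (MIN): min(-14, 1) = -14
n2.1.1 (MIN): min(-19, 8) = -19
n2.1.2 (MIN): min(18, 14, 13) = 13
n2.1.3 (MIN): min(9, 4) = 4
n2.1.4 (MIN): min(-7, 8) = -7
n2.1 (MAX): max(-19, 13, 4, -7) = 13
n2.2.1 (MIN): min(-7, -8) = -8
n2.2.2 (MIN): min(-6, -17) = -17
n2.2 (MAX): max(-8, -17) = -8
n2.3.1 (MIN): min(18, 5, -4) = -4
n2.3.2 (MIN): min(-17, 17, -11) = -17
n2.3 (MAX): max(-4, -17) = -4
n2 (MIN): min(13, -8, -4) = -8
r (MAX): max(-14, -8) = -8
At r, MAX picks n2 (highest: -8).
At n2, MIN picks n2.2 (lowest: -8).
At n2.2, MAX picks n2.2.1 (highest: -8).
At n2.2.1, MIN picks n2.2.1.2 (lowest: -8).
Terminal value -8.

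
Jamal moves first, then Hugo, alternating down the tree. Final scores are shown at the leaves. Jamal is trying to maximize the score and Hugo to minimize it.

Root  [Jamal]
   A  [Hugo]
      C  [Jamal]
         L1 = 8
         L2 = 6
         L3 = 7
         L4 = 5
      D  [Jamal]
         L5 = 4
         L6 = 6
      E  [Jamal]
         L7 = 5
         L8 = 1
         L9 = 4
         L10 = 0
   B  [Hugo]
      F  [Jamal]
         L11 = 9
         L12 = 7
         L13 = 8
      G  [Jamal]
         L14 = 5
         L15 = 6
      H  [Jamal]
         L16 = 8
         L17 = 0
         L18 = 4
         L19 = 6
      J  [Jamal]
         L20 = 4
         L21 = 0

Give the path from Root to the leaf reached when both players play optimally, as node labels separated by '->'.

Root -> A -> E -> L7

C (Jamal): max(8, 6, 7, 5) = 8
D (Jamal): max(4, 6) = 6
E (Jamal): max(5, 1, 4, 0) = 5
A (Hugo): min(8, 6, 5) = 5
F (Jamal): max(9, 7, 8) = 9
G (Jamal): max(5, 6) = 6
H (Jamal): max(8, 0, 4, 6) = 8
J (Jamal): max(4, 0) = 4
B (Hugo): min(9, 6, 8, 4) = 4
Root (Jamal): max(5, 4) = 5
At Root, Jamal picks A (highest: 5).
At A, Hugo picks E (lowest: 5).
At E, Jamal picks L7 (highest: 5).
Terminal value 5.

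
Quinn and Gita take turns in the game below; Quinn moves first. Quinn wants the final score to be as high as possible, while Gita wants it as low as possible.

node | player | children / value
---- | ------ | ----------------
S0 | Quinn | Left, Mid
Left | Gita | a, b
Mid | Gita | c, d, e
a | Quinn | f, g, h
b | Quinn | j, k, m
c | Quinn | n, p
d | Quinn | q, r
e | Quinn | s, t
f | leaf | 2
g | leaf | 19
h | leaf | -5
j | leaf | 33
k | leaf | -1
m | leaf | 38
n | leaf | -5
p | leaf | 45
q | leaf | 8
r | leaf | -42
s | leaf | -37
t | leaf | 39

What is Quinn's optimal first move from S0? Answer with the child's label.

a (Quinn): max(2, 19, -5) = 19
b (Quinn): max(33, -1, 38) = 38
Left (Gita): min(19, 38) = 19
c (Quinn): max(-5, 45) = 45
d (Quinn): max(8, -42) = 8
e (Quinn): max(-37, 39) = 39
Mid (Gita): min(45, 8, 39) = 8
S0 (Quinn): max(19, 8) = 19
Quinn at S0 wants the highest of {Left=19, Mid=8}, so chooses Left.

Left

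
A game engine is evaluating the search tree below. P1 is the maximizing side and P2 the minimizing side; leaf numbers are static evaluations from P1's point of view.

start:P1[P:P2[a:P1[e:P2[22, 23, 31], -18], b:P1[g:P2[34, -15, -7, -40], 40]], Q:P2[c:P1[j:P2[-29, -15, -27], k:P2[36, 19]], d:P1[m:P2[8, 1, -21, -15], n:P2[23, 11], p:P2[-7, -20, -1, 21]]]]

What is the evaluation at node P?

e (P2): min(22, 23, 31) = 22
a (P1): max(22, -18) = 22
g (P2): min(34, -15, -7, -40) = -40
b (P1): max(-40, 40) = 40
P (P2): min(22, 40) = 22

22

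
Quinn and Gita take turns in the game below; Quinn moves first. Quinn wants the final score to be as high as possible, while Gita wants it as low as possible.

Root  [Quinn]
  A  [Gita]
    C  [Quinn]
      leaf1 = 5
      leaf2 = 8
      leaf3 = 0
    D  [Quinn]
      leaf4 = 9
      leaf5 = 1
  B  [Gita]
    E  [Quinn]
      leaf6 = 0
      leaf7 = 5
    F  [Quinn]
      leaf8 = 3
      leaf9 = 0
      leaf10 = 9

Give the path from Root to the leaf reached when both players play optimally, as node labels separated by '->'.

C (Quinn): max(5, 8, 0) = 8
D (Quinn): max(9, 1) = 9
A (Gita): min(8, 9) = 8
E (Quinn): max(0, 5) = 5
F (Quinn): max(3, 0, 9) = 9
B (Gita): min(5, 9) = 5
Root (Quinn): max(8, 5) = 8
At Root, Quinn picks A (highest: 8).
At A, Gita picks C (lowest: 8).
At C, Quinn picks leaf2 (highest: 8).
Terminal value 8.

Root -> A -> C -> leaf2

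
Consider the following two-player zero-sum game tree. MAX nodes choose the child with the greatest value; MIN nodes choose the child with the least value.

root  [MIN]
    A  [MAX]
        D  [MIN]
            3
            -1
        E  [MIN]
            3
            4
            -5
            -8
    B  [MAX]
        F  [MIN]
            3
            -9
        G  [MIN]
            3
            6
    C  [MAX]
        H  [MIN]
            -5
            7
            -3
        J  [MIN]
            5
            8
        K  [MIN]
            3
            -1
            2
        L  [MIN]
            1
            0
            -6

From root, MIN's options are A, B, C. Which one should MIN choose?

D (MIN): min(3, -1) = -1
E (MIN): min(3, 4, -5, -8) = -8
A (MAX): max(-1, -8) = -1
F (MIN): min(3, -9) = -9
G (MIN): min(3, 6) = 3
B (MAX): max(-9, 3) = 3
H (MIN): min(-5, 7, -3) = -5
J (MIN): min(5, 8) = 5
K (MIN): min(3, -1, 2) = -1
L (MIN): min(1, 0, -6) = -6
C (MAX): max(-5, 5, -1, -6) = 5
root (MIN): min(-1, 3, 5) = -1
MIN at root wants the lowest of {A=-1, B=3, C=5}, so chooses A.

A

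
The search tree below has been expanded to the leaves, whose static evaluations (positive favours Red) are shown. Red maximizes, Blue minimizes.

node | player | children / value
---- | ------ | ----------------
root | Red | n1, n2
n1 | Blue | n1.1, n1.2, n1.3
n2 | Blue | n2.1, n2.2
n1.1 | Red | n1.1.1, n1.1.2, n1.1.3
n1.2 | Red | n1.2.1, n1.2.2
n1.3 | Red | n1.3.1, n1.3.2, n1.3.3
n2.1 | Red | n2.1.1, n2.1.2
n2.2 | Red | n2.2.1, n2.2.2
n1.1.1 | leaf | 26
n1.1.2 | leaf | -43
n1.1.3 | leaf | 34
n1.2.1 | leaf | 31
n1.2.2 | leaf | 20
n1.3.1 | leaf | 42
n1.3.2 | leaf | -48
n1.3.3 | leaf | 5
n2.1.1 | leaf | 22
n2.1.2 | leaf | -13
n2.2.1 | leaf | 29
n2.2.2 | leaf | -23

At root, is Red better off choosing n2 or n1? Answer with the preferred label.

n1

n2.1 (Red): max(22, -13) = 22
n2.2 (Red): max(29, -23) = 29
n2 (Blue): min(22, 29) = 22
n1.1 (Red): max(26, -43, 34) = 34
n1.2 (Red): max(31, 20) = 31
n1.3 (Red): max(42, -48, 5) = 42
n1 (Blue): min(34, 31, 42) = 31
Red prefers the higher value; n2=22, n1=31. n1 is better since 31 > 22.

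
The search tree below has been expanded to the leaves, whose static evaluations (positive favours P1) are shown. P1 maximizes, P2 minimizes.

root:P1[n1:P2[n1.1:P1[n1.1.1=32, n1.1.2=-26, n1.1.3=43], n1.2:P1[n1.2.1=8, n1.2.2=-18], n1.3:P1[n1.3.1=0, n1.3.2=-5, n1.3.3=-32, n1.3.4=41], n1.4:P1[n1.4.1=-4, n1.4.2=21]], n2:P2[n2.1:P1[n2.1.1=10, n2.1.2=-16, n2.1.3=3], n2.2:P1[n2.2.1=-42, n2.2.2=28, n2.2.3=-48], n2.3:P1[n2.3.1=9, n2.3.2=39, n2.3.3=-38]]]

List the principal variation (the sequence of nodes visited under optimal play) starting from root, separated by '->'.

n1.1 (P1): max(32, -26, 43) = 43
n1.2 (P1): max(8, -18) = 8
n1.3 (P1): max(0, -5, -32, 41) = 41
n1.4 (P1): max(-4, 21) = 21
n1 (P2): min(43, 8, 41, 21) = 8
n2.1 (P1): max(10, -16, 3) = 10
n2.2 (P1): max(-42, 28, -48) = 28
n2.3 (P1): max(9, 39, -38) = 39
n2 (P2): min(10, 28, 39) = 10
root (P1): max(8, 10) = 10
At root, P1 picks n2 (highest: 10).
At n2, P2 picks n2.1 (lowest: 10).
At n2.1, P1 picks n2.1.1 (highest: 10).
Terminal value 10.

root -> n2 -> n2.1 -> n2.1.1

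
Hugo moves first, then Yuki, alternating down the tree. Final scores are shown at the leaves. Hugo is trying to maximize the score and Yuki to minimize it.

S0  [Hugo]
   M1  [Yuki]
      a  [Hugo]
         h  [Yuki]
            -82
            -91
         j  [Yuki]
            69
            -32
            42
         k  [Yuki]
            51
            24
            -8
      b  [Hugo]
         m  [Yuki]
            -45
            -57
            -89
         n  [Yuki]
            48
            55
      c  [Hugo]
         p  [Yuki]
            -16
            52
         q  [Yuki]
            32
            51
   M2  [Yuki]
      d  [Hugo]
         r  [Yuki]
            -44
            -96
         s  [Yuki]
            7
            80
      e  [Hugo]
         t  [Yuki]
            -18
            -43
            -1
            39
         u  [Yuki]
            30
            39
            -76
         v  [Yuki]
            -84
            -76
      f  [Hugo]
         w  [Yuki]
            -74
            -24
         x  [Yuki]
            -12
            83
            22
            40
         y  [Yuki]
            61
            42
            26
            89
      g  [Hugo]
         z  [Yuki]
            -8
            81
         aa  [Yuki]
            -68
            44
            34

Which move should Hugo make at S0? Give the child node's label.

M1

h (Yuki): min(-82, -91) = -91
j (Yuki): min(69, -32, 42) = -32
k (Yuki): min(51, 24, -8) = -8
a (Hugo): max(-91, -32, -8) = -8
m (Yuki): min(-45, -57, -89) = -89
n (Yuki): min(48, 55) = 48
b (Hugo): max(-89, 48) = 48
p (Yuki): min(-16, 52) = -16
q (Yuki): min(32, 51) = 32
c (Hugo): max(-16, 32) = 32
M1 (Yuki): min(-8, 48, 32) = -8
r (Yuki): min(-44, -96) = -96
s (Yuki): min(7, 80) = 7
d (Hugo): max(-96, 7) = 7
t (Yuki): min(-18, -43, -1, 39) = -43
u (Yuki): min(30, 39, -76) = -76
v (Yuki): min(-84, -76) = -84
e (Hugo): max(-43, -76, -84) = -43
w (Yuki): min(-74, -24) = -74
x (Yuki): min(-12, 83, 22, 40) = -12
y (Yuki): min(61, 42, 26, 89) = 26
f (Hugo): max(-74, -12, 26) = 26
z (Yuki): min(-8, 81) = -8
aa (Yuki): min(-68, 44, 34) = -68
g (Hugo): max(-8, -68) = -8
M2 (Yuki): min(7, -43, 26, -8) = -43
S0 (Hugo): max(-8, -43) = -8
Hugo at S0 wants the highest of {M1=-8, M2=-43}, so chooses M1.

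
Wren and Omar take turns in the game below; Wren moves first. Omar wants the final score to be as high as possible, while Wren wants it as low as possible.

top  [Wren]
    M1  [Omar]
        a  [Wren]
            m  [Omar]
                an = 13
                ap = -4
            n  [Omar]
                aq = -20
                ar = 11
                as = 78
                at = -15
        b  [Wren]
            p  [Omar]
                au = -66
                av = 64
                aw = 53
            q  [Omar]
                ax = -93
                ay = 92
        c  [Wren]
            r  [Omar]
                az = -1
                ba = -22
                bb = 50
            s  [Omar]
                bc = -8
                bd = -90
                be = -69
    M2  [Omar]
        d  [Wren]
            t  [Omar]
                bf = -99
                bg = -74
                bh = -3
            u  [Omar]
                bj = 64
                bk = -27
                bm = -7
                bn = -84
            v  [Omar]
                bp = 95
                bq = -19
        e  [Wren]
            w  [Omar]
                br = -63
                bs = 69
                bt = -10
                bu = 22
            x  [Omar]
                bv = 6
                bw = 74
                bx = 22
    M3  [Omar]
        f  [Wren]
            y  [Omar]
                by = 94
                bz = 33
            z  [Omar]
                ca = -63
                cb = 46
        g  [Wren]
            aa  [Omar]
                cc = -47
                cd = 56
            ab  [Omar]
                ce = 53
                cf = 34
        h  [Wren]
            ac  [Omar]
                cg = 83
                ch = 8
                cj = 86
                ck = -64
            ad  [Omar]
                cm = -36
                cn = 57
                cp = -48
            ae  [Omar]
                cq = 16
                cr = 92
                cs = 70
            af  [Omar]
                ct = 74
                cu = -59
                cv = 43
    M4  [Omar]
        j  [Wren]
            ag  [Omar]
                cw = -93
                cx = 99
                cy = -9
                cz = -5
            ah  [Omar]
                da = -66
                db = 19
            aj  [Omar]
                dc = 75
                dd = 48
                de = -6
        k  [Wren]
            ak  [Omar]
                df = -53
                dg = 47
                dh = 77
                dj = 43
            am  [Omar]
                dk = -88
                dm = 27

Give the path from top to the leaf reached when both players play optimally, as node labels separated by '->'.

m (Omar): max(13, -4) = 13
n (Omar): max(-20, 11, 78, -15) = 78
a (Wren): min(13, 78) = 13
p (Omar): max(-66, 64, 53) = 64
q (Omar): max(-93, 92) = 92
b (Wren): min(64, 92) = 64
r (Omar): max(-1, -22, 50) = 50
s (Omar): max(-8, -90, -69) = -8
c (Wren): min(50, -8) = -8
M1 (Omar): max(13, 64, -8) = 64
t (Omar): max(-99, -74, -3) = -3
u (Omar): max(64, -27, -7, -84) = 64
v (Omar): max(95, -19) = 95
d (Wren): min(-3, 64, 95) = -3
w (Omar): max(-63, 69, -10, 22) = 69
x (Omar): max(6, 74, 22) = 74
e (Wren): min(69, 74) = 69
M2 (Omar): max(-3, 69) = 69
y (Omar): max(94, 33) = 94
z (Omar): max(-63, 46) = 46
f (Wren): min(94, 46) = 46
aa (Omar): max(-47, 56) = 56
ab (Omar): max(53, 34) = 53
g (Wren): min(56, 53) = 53
ac (Omar): max(83, 8, 86, -64) = 86
ad (Omar): max(-36, 57, -48) = 57
ae (Omar): max(16, 92, 70) = 92
af (Omar): max(74, -59, 43) = 74
h (Wren): min(86, 57, 92, 74) = 57
M3 (Omar): max(46, 53, 57) = 57
ag (Omar): max(-93, 99, -9, -5) = 99
ah (Omar): max(-66, 19) = 19
aj (Omar): max(75, 48, -6) = 75
j (Wren): min(99, 19, 75) = 19
ak (Omar): max(-53, 47, 77, 43) = 77
am (Omar): max(-88, 27) = 27
k (Wren): min(77, 27) = 27
M4 (Omar): max(19, 27) = 27
top (Wren): min(64, 69, 57, 27) = 27
At top, Wren picks M4 (lowest: 27).
At M4, Omar picks k (highest: 27).
At k, Wren picks am (lowest: 27).
At am, Omar picks dm (highest: 27).
Terminal value 27.

top -> M4 -> k -> am -> dm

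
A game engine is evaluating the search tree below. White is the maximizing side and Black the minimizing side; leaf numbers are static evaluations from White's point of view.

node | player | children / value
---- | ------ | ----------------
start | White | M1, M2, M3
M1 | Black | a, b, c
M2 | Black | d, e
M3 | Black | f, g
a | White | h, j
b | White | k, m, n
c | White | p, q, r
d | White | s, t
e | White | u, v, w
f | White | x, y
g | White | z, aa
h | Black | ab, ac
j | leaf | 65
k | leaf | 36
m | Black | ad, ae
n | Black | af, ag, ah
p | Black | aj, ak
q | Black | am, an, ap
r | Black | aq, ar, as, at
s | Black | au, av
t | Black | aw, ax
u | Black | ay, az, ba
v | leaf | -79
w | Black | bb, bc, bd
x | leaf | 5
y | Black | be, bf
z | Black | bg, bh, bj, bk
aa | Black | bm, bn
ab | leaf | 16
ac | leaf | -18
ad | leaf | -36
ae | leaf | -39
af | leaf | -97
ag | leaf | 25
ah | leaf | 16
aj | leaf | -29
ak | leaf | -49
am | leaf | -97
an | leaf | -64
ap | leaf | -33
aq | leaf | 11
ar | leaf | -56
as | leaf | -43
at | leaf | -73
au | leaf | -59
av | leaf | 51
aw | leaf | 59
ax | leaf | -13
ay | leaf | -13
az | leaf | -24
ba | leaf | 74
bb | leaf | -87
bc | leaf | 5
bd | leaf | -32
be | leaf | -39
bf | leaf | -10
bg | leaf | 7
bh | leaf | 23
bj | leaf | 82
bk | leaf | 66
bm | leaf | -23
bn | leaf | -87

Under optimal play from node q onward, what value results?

q (Black): min(-97, -64, -33) = -97

-97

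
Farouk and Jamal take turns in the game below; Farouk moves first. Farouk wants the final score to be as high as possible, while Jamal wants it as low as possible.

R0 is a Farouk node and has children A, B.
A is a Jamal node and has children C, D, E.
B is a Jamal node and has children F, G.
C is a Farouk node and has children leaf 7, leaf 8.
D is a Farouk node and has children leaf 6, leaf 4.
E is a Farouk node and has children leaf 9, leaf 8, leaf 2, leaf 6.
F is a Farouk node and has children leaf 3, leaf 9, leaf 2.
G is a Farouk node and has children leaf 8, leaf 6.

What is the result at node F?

F (Farouk): max(3, 9, 2) = 9

9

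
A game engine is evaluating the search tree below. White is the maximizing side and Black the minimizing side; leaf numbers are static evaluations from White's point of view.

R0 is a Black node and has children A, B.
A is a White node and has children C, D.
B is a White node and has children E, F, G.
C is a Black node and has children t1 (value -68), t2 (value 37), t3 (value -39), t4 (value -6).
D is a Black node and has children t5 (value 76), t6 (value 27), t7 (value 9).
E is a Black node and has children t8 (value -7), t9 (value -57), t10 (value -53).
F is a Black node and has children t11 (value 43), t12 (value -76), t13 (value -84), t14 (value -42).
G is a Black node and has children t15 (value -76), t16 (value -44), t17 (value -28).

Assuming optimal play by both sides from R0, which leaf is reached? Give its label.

C (Black): min(-68, 37, -39, -6) = -68
D (Black): min(76, 27, 9) = 9
A (White): max(-68, 9) = 9
E (Black): min(-7, -57, -53) = -57
F (Black): min(43, -76, -84, -42) = -84
G (Black): min(-76, -44, -28) = -76
B (White): max(-57, -84, -76) = -57
R0 (Black): min(9, -57) = -57
At R0, Black picks B (lowest: -57).
At B, White picks E (highest: -57).
At E, Black picks t9 (lowest: -57).
Terminal value -57.

t9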